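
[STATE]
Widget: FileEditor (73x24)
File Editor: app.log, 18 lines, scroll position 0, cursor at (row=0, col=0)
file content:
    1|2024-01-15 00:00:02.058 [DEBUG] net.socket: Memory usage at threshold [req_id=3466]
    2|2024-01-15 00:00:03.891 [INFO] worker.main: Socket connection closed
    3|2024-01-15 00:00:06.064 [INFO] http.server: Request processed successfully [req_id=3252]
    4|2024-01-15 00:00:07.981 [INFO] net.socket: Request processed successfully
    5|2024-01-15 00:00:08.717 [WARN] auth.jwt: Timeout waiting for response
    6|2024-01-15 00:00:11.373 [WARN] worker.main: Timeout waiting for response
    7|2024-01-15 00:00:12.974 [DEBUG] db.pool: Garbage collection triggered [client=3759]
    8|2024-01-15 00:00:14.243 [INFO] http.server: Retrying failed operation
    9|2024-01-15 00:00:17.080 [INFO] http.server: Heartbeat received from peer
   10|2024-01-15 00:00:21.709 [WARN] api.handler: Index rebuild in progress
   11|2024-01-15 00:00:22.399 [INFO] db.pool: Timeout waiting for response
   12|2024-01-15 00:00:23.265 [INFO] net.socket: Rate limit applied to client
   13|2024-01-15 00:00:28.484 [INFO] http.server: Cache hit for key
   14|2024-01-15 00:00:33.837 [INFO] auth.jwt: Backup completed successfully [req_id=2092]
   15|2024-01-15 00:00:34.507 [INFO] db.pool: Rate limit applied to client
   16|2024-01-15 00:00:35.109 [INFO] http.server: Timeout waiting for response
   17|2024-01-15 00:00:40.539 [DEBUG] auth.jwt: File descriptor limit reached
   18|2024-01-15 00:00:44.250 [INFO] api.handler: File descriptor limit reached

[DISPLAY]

█024-01-15 00:00:02.058 [DEBUG] net.socket: Memory usage at threshold [r▲
2024-01-15 00:00:03.891 [INFO] worker.main: Socket connection closed    █
2024-01-15 00:00:06.064 [INFO] http.server: Request processed successful░
2024-01-15 00:00:07.981 [INFO] net.socket: Request processed successfull░
2024-01-15 00:00:08.717 [WARN] auth.jwt: Timeout waiting for response   ░
2024-01-15 00:00:11.373 [WARN] worker.main: Timeout waiting for response░
2024-01-15 00:00:12.974 [DEBUG] db.pool: Garbage collection triggered [c░
2024-01-15 00:00:14.243 [INFO] http.server: Retrying failed operation   ░
2024-01-15 00:00:17.080 [INFO] http.server: Heartbeat received from peer░
2024-01-15 00:00:21.709 [WARN] api.handler: Index rebuild in progress   ░
2024-01-15 00:00:22.399 [INFO] db.pool: Timeout waiting for response    ░
2024-01-15 00:00:23.265 [INFO] net.socket: Rate limit applied to client ░
2024-01-15 00:00:28.484 [INFO] http.server: Cache hit for key           ░
2024-01-15 00:00:33.837 [INFO] auth.jwt: Backup completed successfully [░
2024-01-15 00:00:34.507 [INFO] db.pool: Rate limit applied to client    ░
2024-01-15 00:00:35.109 [INFO] http.server: Timeout waiting for response░
2024-01-15 00:00:40.539 [DEBUG] auth.jwt: File descriptor limit reached ░
2024-01-15 00:00:44.250 [INFO] api.handler: File descriptor limit reache░
                                                                        ░
                                                                        ░
                                                                        ░
                                                                        ░
                                                                        ░
                                                                        ▼


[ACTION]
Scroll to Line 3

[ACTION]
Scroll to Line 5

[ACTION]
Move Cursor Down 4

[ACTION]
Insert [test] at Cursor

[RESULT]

2024-01-15 00:00:02.058 [DEBUG] net.socket: Memory usage at threshold [r▲
2024-01-15 00:00:03.891 [INFO] worker.main: Socket connection closed    █
2024-01-15 00:00:06.064 [INFO] http.server: Request processed successful░
2024-01-15 00:00:07.981 [INFO] net.socket: Request processed successfull░
test█024-01-15 00:00:08.717 [WARN] auth.jwt: Timeout waiting for respons░
2024-01-15 00:00:11.373 [WARN] worker.main: Timeout waiting for response░
2024-01-15 00:00:12.974 [DEBUG] db.pool: Garbage collection triggered [c░
2024-01-15 00:00:14.243 [INFO] http.server: Retrying failed operation   ░
2024-01-15 00:00:17.080 [INFO] http.server: Heartbeat received from peer░
2024-01-15 00:00:21.709 [WARN] api.handler: Index rebuild in progress   ░
2024-01-15 00:00:22.399 [INFO] db.pool: Timeout waiting for response    ░
2024-01-15 00:00:23.265 [INFO] net.socket: Rate limit applied to client ░
2024-01-15 00:00:28.484 [INFO] http.server: Cache hit for key           ░
2024-01-15 00:00:33.837 [INFO] auth.jwt: Backup completed successfully [░
2024-01-15 00:00:34.507 [INFO] db.pool: Rate limit applied to client    ░
2024-01-15 00:00:35.109 [INFO] http.server: Timeout waiting for response░
2024-01-15 00:00:40.539 [DEBUG] auth.jwt: File descriptor limit reached ░
2024-01-15 00:00:44.250 [INFO] api.handler: File descriptor limit reache░
                                                                        ░
                                                                        ░
                                                                        ░
                                                                        ░
                                                                        ░
                                                                        ▼


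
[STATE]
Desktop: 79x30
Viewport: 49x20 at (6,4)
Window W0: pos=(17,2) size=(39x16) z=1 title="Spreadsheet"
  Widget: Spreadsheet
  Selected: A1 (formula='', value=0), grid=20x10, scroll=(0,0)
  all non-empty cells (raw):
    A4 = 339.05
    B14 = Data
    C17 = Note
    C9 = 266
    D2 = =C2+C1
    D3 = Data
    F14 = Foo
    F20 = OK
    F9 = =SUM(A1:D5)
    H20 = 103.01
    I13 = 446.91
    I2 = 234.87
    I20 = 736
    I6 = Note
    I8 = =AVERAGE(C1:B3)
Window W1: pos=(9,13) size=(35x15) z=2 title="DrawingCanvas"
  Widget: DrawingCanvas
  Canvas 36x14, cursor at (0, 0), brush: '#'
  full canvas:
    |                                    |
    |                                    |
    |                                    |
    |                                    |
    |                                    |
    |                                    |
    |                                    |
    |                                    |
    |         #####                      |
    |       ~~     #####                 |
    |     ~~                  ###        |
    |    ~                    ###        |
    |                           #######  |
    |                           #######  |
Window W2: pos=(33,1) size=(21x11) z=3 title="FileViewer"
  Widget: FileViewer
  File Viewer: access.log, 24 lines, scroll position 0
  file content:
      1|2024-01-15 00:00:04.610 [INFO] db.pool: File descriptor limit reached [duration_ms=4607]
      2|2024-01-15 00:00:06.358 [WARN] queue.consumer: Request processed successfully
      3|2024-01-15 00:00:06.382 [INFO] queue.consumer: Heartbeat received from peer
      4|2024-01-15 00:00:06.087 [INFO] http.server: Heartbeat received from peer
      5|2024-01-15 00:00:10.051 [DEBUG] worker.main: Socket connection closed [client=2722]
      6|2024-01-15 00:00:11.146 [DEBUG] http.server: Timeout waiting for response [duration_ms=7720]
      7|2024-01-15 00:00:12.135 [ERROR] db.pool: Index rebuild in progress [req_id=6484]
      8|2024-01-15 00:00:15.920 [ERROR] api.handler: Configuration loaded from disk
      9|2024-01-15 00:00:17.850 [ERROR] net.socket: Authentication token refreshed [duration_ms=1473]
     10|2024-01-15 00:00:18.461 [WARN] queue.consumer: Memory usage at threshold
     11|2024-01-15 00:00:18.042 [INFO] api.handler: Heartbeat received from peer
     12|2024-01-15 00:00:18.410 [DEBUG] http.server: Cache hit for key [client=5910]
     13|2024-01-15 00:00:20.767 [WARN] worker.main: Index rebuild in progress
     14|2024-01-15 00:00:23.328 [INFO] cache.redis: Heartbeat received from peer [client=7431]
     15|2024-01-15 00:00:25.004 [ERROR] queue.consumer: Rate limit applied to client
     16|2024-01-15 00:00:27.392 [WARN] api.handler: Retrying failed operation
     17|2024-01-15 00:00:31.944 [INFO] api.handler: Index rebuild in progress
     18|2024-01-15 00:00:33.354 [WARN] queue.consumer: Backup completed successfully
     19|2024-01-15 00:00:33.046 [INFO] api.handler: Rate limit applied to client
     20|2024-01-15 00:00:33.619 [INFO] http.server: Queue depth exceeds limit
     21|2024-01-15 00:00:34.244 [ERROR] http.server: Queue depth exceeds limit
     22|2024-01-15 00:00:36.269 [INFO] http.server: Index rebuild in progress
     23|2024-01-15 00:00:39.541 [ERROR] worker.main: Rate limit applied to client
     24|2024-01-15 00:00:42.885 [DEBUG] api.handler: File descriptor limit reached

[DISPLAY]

           ┠───────────────┃2024-01-15 00:00:0▲┃─
           ┃A1:            ┃2024-01-15 00:00:0█┃ 
           ┃       A       ┃2024-01-15 00:00:0░┃ 
           ┃---------------┃2024-01-15 00:00:0░┃-
           ┃  1      [0]   ┃2024-01-15 00:00:1░┃ 
           ┃  2        0   ┃2024-01-15 00:00:1░┃ 
           ┃  3        0   ┃2024-01-15 00:00:1▼┃ 
           ┃  4   339.05   ┗━━━━━━━━━━━━━━━━━━━┛ 
           ┃  5        0       0       0       0 
   ┏━━━━━━━━━━━━━━━━━━━━━━━━━━━━━━━━━┓ 0       0 
   ┃ DrawingCanvas                   ┃ 0       0 
   ┠─────────────────────────────────┨ 0       0 
   ┃+                                ┃66       0 
   ┃                                 ┃━━━━━━━━━━━
   ┃                                 ┃           
   ┃                                 ┃           
   ┃                                 ┃           
   ┃                                 ┃           
   ┃                                 ┃           
   ┃                                 ┃           


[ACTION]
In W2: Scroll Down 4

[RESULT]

           ┠───────────────┃2024-01-15 00:00:1▲┃─
           ┃A1:            ┃2024-01-15 00:00:1░┃ 
           ┃       A       ┃2024-01-15 00:00:1█┃ 
           ┃---------------┃2024-01-15 00:00:1░┃-
           ┃  1      [0]   ┃2024-01-15 00:00:1░┃ 
           ┃  2        0   ┃2024-01-15 00:00:1░┃ 
           ┃  3        0   ┃2024-01-15 00:00:1▼┃ 
           ┃  4   339.05   ┗━━━━━━━━━━━━━━━━━━━┛ 
           ┃  5        0       0       0       0 
   ┏━━━━━━━━━━━━━━━━━━━━━━━━━━━━━━━━━┓ 0       0 
   ┃ DrawingCanvas                   ┃ 0       0 
   ┠─────────────────────────────────┨ 0       0 
   ┃+                                ┃66       0 
   ┃                                 ┃━━━━━━━━━━━
   ┃                                 ┃           
   ┃                                 ┃           
   ┃                                 ┃           
   ┃                                 ┃           
   ┃                                 ┃           
   ┃                                 ┃           


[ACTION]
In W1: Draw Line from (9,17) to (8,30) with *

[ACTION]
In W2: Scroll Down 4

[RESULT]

           ┠───────────────┃2024-01-15 00:00:1▲┃─
           ┃A1:            ┃2024-01-15 00:00:1░┃ 
           ┃       A       ┃2024-01-15 00:00:1░┃ 
           ┃---------------┃2024-01-15 00:00:1█┃-
           ┃  1      [0]   ┃2024-01-15 00:00:2░┃ 
           ┃  2        0   ┃2024-01-15 00:00:2░┃ 
           ┃  3        0   ┃2024-01-15 00:00:2▼┃ 
           ┃  4   339.05   ┗━━━━━━━━━━━━━━━━━━━┛ 
           ┃  5        0       0       0       0 
   ┏━━━━━━━━━━━━━━━━━━━━━━━━━━━━━━━━━┓ 0       0 
   ┃ DrawingCanvas                   ┃ 0       0 
   ┠─────────────────────────────────┨ 0       0 
   ┃+                                ┃66       0 
   ┃                                 ┃━━━━━━━━━━━
   ┃                                 ┃           
   ┃                                 ┃           
   ┃                                 ┃           
   ┃                                 ┃           
   ┃                                 ┃           
   ┃                                 ┃           


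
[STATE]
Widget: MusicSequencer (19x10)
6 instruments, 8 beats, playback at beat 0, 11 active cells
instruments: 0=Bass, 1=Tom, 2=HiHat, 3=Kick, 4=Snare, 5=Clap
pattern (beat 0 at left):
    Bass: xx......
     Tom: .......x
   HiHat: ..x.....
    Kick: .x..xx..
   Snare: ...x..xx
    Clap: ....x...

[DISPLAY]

      ▼1234567     
  Bass██······     
   Tom·······█     
 HiHat··█·····     
  Kick·█··██··     
 Snare···█··██     
  Clap····█···     
                   
                   
                   


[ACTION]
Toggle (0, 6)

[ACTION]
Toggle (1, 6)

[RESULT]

      ▼1234567     
  Bass██····█·     
   Tom······██     
 HiHat··█·····     
  Kick·█··██··     
 Snare···█··██     
  Clap····█···     
                   
                   
                   


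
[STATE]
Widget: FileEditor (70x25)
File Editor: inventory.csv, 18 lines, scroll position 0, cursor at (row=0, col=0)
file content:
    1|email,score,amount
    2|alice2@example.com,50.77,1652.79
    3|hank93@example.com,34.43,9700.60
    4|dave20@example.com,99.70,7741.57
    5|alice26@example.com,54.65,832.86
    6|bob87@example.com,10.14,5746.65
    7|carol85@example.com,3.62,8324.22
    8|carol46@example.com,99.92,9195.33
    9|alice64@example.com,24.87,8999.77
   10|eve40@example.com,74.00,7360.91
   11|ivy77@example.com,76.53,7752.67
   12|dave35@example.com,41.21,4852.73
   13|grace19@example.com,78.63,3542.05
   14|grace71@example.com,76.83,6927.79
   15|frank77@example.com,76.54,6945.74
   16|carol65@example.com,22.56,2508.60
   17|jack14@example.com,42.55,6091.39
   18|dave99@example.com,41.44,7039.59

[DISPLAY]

█mail,score,amount                                                   ▲
alice2@example.com,50.77,1652.79                                     █
hank93@example.com,34.43,9700.60                                     ░
dave20@example.com,99.70,7741.57                                     ░
alice26@example.com,54.65,832.86                                     ░
bob87@example.com,10.14,5746.65                                      ░
carol85@example.com,3.62,8324.22                                     ░
carol46@example.com,99.92,9195.33                                    ░
alice64@example.com,24.87,8999.77                                    ░
eve40@example.com,74.00,7360.91                                      ░
ivy77@example.com,76.53,7752.67                                      ░
dave35@example.com,41.21,4852.73                                     ░
grace19@example.com,78.63,3542.05                                    ░
grace71@example.com,76.83,6927.79                                    ░
frank77@example.com,76.54,6945.74                                    ░
carol65@example.com,22.56,2508.60                                    ░
jack14@example.com,42.55,6091.39                                     ░
dave99@example.com,41.44,7039.59                                     ░
                                                                     ░
                                                                     ░
                                                                     ░
                                                                     ░
                                                                     ░
                                                                     ░
                                                                     ▼


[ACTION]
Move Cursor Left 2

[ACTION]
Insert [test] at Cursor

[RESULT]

test█mail,score,amount                                               ▲
alice2@example.com,50.77,1652.79                                     █
hank93@example.com,34.43,9700.60                                     ░
dave20@example.com,99.70,7741.57                                     ░
alice26@example.com,54.65,832.86                                     ░
bob87@example.com,10.14,5746.65                                      ░
carol85@example.com,3.62,8324.22                                     ░
carol46@example.com,99.92,9195.33                                    ░
alice64@example.com,24.87,8999.77                                    ░
eve40@example.com,74.00,7360.91                                      ░
ivy77@example.com,76.53,7752.67                                      ░
dave35@example.com,41.21,4852.73                                     ░
grace19@example.com,78.63,3542.05                                    ░
grace71@example.com,76.83,6927.79                                    ░
frank77@example.com,76.54,6945.74                                    ░
carol65@example.com,22.56,2508.60                                    ░
jack14@example.com,42.55,6091.39                                     ░
dave99@example.com,41.44,7039.59                                     ░
                                                                     ░
                                                                     ░
                                                                     ░
                                                                     ░
                                                                     ░
                                                                     ░
                                                                     ▼


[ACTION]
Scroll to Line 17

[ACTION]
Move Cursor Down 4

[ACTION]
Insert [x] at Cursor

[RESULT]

testemail,score,amount                                               ▲
alice2@example.com,50.77,1652.79                                     █
hank93@example.com,34.43,9700.60                                     ░
dave20@example.com,99.70,7741.57                                     ░
alicx█26@example.com,54.65,832.86                                    ░
bob87@example.com,10.14,5746.65                                      ░
carol85@example.com,3.62,8324.22                                     ░
carol46@example.com,99.92,9195.33                                    ░
alice64@example.com,24.87,8999.77                                    ░
eve40@example.com,74.00,7360.91                                      ░
ivy77@example.com,76.53,7752.67                                      ░
dave35@example.com,41.21,4852.73                                     ░
grace19@example.com,78.63,3542.05                                    ░
grace71@example.com,76.83,6927.79                                    ░
frank77@example.com,76.54,6945.74                                    ░
carol65@example.com,22.56,2508.60                                    ░
jack14@example.com,42.55,6091.39                                     ░
dave99@example.com,41.44,7039.59                                     ░
                                                                     ░
                                                                     ░
                                                                     ░
                                                                     ░
                                                                     ░
                                                                     ░
                                                                     ▼


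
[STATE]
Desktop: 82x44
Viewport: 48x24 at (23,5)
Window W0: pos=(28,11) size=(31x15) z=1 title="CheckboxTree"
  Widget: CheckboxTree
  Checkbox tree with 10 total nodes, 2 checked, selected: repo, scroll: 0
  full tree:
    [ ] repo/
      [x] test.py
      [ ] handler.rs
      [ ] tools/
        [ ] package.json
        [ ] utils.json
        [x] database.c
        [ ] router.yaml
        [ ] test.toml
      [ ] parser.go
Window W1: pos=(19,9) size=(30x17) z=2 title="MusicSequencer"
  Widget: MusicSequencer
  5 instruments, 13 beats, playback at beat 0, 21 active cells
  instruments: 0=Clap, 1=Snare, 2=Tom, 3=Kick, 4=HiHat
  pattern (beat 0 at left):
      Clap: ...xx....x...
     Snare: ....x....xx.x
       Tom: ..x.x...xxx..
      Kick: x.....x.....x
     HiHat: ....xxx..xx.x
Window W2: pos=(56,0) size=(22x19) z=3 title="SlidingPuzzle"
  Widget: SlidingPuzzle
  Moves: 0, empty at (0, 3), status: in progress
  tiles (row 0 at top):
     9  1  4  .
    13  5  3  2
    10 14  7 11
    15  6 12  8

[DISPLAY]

                                 ┃├────┼────┼───
                                 ┃│ 13 │  5 │  3
                                 ┃├────┼────┼───
                                 ┃│ 10 │ 14 │  7
━━━━━━━━━━━━━━━━━━━━━━━━━┓       ┃├────┼────┼───
sicSequencer             ┃       ┃│ 15 │  6 │ 12
─────────────────────────┨━━━━━━━┃└────┴────┴───
   ▼123456789012         ┃       ┃Moves: 0      
lap···██····█···         ┃───────┃              
are····█····██·█         ┃       ┃              
Tom··█·█···███··         ┃       ┃              
ick█·····█·····█         ┃       ┃              
Hat····███··██·█         ┃       ┃              
                         ┃n      ┗━━━━━━━━━━━━━━
                         ┃         ┃            
                         ┃         ┃            
                         ┃         ┃            
                         ┃         ┃            
                         ┃         ┃            
                         ┃         ┃            
━━━━━━━━━━━━━━━━━━━━━━━━━┛━━━━━━━━━┛            
                                                
                                                
                                                


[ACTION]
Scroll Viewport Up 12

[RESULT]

                                 ┏━━━━━━━━━━━━━━
                                 ┃ SlidingPuzzle
                                 ┠──────────────
                                 ┃┌────┬────┬───
                                 ┃│  9 │  1 │  4
                                 ┃├────┼────┼───
                                 ┃│ 13 │  5 │  3
                                 ┃├────┼────┼───
                                 ┃│ 10 │ 14 │  7
━━━━━━━━━━━━━━━━━━━━━━━━━┓       ┃├────┼────┼───
sicSequencer             ┃       ┃│ 15 │  6 │ 12
─────────────────────────┨━━━━━━━┃└────┴────┴───
   ▼123456789012         ┃       ┃Moves: 0      
lap···██····█···         ┃───────┃              
are····█····██·█         ┃       ┃              
Tom··█·█···███··         ┃       ┃              
ick█·····█·····█         ┃       ┃              
Hat····███··██·█         ┃       ┃              
                         ┃n      ┗━━━━━━━━━━━━━━
                         ┃         ┃            
                         ┃         ┃            
                         ┃         ┃            
                         ┃         ┃            
                         ┃         ┃            


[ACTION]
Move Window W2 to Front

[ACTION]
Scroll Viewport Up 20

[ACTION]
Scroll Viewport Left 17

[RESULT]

                                                
                                                
                                                
                                                
                                                
                                                
                                                
                                                
                                                
             ┏━━━━━━━━━━━━━━━━━━━━━━━━━━━━┓     
             ┃ MusicSequencer             ┃     
             ┠────────────────────────────┨━━━━━
             ┃      ▼123456789012         ┃     
             ┃  Clap···██····█···         ┃─────
             ┃ Snare····█····██·█         ┃     
             ┃   Tom··█·█···███··         ┃     
             ┃  Kick█·····█·····█         ┃     
             ┃ HiHat····███··██·█         ┃     
             ┃                            ┃n    
             ┃                            ┃     
             ┃                            ┃     
             ┃                            ┃     
             ┃                            ┃     
             ┃                            ┃     


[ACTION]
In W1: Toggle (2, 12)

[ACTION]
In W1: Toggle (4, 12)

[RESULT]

                                                
                                                
                                                
                                                
                                                
                                                
                                                
                                                
                                                
             ┏━━━━━━━━━━━━━━━━━━━━━━━━━━━━┓     
             ┃ MusicSequencer             ┃     
             ┠────────────────────────────┨━━━━━
             ┃      ▼123456789012         ┃     
             ┃  Clap···██····█···         ┃─────
             ┃ Snare····█····██·█         ┃     
             ┃   Tom··█·█···███·█         ┃     
             ┃  Kick█·····█·····█         ┃     
             ┃ HiHat····███··██··         ┃     
             ┃                            ┃n    
             ┃                            ┃     
             ┃                            ┃     
             ┃                            ┃     
             ┃                            ┃     
             ┃                            ┃     


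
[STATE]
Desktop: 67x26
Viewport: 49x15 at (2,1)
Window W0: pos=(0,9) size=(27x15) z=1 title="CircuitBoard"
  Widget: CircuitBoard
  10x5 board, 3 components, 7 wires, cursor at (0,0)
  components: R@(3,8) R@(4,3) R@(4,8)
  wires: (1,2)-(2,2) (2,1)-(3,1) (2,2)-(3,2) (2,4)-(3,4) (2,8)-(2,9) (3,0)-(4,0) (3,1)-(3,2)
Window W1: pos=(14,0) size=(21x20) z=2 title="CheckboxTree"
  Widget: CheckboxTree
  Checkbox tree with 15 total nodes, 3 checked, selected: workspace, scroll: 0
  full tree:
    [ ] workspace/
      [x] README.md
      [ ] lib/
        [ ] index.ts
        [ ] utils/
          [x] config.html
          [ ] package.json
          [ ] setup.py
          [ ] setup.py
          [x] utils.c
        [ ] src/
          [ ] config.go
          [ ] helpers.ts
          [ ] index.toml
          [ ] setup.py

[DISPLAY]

            ┃ CheckboxTree      ┃                
            ┠───────────────────┨                
            ┃>[-] workspace/    ┃                
            ┃   [x] README.md   ┃                
            ┃   [-] lib/        ┃                
            ┃     [ ] index.ts  ┃                
            ┃     [-] utils/    ┃                
            ┃       [x] config.h┃                
━━━━━━━━━━━━┃       [ ] package.┃                
CircuitBoard┃       [ ] setup.py┃                
────────────┃       [ ] setup.py┃                
  0 1 2 3 4 ┃       [x] utils.c ┃                
  [.]       ┃     [ ] src/      ┃                
            ┃       [ ] config.g┃                
           ·┃       [ ] helpers.┃                


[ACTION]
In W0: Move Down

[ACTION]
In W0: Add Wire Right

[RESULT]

            ┃ CheckboxTree      ┃                
            ┠───────────────────┨                
            ┃>[-] workspace/    ┃                
            ┃   [x] README.md   ┃                
            ┃   [-] lib/        ┃                
            ┃     [ ] index.ts  ┃                
            ┃     [-] utils/    ┃                
            ┃       [x] config.h┃                
━━━━━━━━━━━━┃       [ ] package.┃                
CircuitBoard┃       [ ] setup.py┃                
────────────┃       [ ] setup.py┃                
  0 1 2 3 4 ┃       [x] utils.c ┃                
            ┃     [ ] src/      ┃                
            ┃       [ ] config.g┃                
  [.]─ ·   ·┃       [ ] helpers.┃                


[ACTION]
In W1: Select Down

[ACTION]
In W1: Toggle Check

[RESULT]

            ┃ CheckboxTree      ┃                
            ┠───────────────────┨                
            ┃ [-] workspace/    ┃                
            ┃>  [ ] README.md   ┃                
            ┃   [-] lib/        ┃                
            ┃     [ ] index.ts  ┃                
            ┃     [-] utils/    ┃                
            ┃       [x] config.h┃                
━━━━━━━━━━━━┃       [ ] package.┃                
CircuitBoard┃       [ ] setup.py┃                
────────────┃       [ ] setup.py┃                
  0 1 2 3 4 ┃       [x] utils.c ┃                
            ┃     [ ] src/      ┃                
            ┃       [ ] config.g┃                
  [.]─ ·   ·┃       [ ] helpers.┃                


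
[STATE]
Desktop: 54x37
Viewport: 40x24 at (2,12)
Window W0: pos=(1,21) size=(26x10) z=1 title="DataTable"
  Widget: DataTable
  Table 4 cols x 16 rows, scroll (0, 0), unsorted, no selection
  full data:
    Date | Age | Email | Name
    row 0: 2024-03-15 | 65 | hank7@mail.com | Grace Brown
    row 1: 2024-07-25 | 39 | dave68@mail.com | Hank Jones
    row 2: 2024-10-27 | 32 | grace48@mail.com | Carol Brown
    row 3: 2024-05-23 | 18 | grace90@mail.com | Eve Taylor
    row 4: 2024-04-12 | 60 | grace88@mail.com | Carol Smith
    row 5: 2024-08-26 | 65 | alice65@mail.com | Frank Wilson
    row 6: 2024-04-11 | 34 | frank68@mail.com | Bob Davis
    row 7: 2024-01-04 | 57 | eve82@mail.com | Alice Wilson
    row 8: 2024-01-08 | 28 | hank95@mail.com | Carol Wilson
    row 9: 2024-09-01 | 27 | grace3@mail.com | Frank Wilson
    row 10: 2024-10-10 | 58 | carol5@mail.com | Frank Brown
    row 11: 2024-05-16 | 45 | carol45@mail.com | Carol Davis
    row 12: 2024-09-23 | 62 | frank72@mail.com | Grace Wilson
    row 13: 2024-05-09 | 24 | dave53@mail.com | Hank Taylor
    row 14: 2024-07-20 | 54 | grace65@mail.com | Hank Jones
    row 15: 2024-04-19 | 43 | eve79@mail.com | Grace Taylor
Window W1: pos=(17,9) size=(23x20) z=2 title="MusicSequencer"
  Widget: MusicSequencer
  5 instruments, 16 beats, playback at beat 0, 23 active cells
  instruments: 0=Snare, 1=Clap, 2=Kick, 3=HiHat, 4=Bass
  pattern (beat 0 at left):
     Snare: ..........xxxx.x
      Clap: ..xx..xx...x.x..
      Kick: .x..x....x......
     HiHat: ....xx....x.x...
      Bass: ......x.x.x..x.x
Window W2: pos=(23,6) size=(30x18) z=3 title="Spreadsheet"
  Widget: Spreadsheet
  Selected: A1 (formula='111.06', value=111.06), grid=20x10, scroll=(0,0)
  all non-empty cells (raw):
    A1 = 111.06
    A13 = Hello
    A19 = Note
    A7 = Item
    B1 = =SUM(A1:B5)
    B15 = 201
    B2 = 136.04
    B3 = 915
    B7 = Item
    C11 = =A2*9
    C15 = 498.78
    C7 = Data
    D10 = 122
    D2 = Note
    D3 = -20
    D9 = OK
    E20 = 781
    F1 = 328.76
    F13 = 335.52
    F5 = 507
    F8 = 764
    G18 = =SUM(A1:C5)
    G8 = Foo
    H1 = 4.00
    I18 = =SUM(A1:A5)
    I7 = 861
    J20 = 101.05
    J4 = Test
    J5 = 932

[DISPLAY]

               ┃     ┃  1 [111.06]#CIRC!
               ┃ Snar┃  2        0  136.
               ┃  Cla┃  3        0     9
               ┃  Kic┃  4        0      
               ┃ HiHa┃  5        0      
               ┃  Bas┃  6        0      
               ┃     ┃  7 Item    Item  
               ┃     ┃  8        0      
               ┃     ┃  9        0      
━━━━━━━━━━━━━━━┃     ┃ 10        0      
 DataTable     ┃     ┃ 11        0      
───────────────┃     ┗━━━━━━━━━━━━━━━━━━
Date      │Age│┃                     ┃  
──────────┼───┼┃                     ┃  
2024-03-15│65 │┃                     ┃  
2024-07-25│39 │┃                     ┃  
2024-10-27│32 │┗━━━━━━━━━━━━━━━━━━━━━┛  
2024-05-23│18 │grace90@m┃               
━━━━━━━━━━━━━━━━━━━━━━━━┛               
                                        
                                        
                                        
                                        
                                        


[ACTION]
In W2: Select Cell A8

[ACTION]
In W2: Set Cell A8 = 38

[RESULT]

               ┃     ┃  1   111.06#CIRC!
               ┃ Snar┃  2        0  136.
               ┃  Cla┃  3        0     9
               ┃  Kic┃  4        0      
               ┃ HiHa┃  5        0      
               ┃  Bas┃  6        0      
               ┃     ┃  7 Item    Item  
               ┃     ┃  8     [38]      
               ┃     ┃  9        0      
━━━━━━━━━━━━━━━┃     ┃ 10        0      
 DataTable     ┃     ┃ 11        0      
───────────────┃     ┗━━━━━━━━━━━━━━━━━━
Date      │Age│┃                     ┃  
──────────┼───┼┃                     ┃  
2024-03-15│65 │┃                     ┃  
2024-07-25│39 │┃                     ┃  
2024-10-27│32 │┗━━━━━━━━━━━━━━━━━━━━━┛  
2024-05-23│18 │grace90@m┃               
━━━━━━━━━━━━━━━━━━━━━━━━┛               
                                        
                                        
                                        
                                        
                                        


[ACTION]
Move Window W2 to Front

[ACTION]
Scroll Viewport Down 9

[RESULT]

               ┃ Snar┃  2        0  136.
               ┃  Cla┃  3        0     9
               ┃  Kic┃  4        0      
               ┃ HiHa┃  5        0      
               ┃  Bas┃  6        0      
               ┃     ┃  7 Item    Item  
               ┃     ┃  8     [38]      
               ┃     ┃  9        0      
━━━━━━━━━━━━━━━┃     ┃ 10        0      
 DataTable     ┃     ┃ 11        0      
───────────────┃     ┗━━━━━━━━━━━━━━━━━━
Date      │Age│┃                     ┃  
──────────┼───┼┃                     ┃  
2024-03-15│65 │┃                     ┃  
2024-07-25│39 │┃                     ┃  
2024-10-27│32 │┗━━━━━━━━━━━━━━━━━━━━━┛  
2024-05-23│18 │grace90@m┃               
━━━━━━━━━━━━━━━━━━━━━━━━┛               
                                        
                                        
                                        
                                        
                                        
                                        


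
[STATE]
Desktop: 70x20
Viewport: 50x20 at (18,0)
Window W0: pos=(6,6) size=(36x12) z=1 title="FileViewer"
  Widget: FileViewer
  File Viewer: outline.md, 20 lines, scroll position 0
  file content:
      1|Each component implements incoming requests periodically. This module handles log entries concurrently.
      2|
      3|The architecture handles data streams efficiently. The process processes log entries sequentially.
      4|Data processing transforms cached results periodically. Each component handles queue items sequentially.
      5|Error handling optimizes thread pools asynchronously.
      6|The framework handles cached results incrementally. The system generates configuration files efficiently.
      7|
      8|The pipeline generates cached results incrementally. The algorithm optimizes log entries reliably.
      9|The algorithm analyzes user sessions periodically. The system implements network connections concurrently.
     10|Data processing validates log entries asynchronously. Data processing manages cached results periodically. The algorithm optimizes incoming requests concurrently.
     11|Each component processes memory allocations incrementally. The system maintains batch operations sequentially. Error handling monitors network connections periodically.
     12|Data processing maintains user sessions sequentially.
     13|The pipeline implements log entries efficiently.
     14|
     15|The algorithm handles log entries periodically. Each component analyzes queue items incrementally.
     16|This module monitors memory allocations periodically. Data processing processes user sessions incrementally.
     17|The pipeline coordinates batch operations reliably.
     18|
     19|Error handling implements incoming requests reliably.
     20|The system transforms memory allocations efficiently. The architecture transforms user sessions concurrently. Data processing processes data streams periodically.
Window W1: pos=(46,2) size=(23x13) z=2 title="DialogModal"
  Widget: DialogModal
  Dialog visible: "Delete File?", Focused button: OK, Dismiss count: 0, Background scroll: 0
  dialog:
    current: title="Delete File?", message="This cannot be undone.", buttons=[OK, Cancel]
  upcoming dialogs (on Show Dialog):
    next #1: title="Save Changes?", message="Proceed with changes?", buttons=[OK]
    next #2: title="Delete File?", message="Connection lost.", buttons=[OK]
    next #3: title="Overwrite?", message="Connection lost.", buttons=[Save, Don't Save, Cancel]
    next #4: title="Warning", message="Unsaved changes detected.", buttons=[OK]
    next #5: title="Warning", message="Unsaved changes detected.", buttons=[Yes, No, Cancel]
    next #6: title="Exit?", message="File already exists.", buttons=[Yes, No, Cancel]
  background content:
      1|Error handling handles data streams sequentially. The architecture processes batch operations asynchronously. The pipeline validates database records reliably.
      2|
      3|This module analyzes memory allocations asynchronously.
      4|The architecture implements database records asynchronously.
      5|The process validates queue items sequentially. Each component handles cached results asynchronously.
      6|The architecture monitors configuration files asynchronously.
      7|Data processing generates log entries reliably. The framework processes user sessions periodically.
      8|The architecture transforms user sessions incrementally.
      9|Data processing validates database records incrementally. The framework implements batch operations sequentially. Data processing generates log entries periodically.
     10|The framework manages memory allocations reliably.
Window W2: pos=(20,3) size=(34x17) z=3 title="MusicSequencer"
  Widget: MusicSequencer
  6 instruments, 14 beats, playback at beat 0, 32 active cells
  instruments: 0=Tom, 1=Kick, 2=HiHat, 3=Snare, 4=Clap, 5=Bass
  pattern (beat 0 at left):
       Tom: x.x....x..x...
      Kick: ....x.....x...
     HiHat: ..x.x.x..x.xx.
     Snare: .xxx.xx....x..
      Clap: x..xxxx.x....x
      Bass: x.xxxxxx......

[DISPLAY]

                                                  
                                                  
                            ┏━━━━━━━━━━━━━━━━━━━━━
  ┏━━━━━━━━━━━━━━━━━━━━━━━━━━━━━━━━┓Modal         
  ┃ MusicSequencer                 ┃──────────────
  ┠────────────────────────────────┨andling handle
━━┃      ▼1234567890123            ┃              
  ┃   Tom█·█····█··█···            ┃───────────┐s 
──┃  Kick····█·····█···            ┃lete File? │pl
en┃ HiHat··█·█·█··█·██·            ┃ cannot be │es
  ┃ Snare·███·██····█··            ┃]  Cancel  │ni
ct┃  Clap█··████·█····█            ┃───────────┘er
si┃  Bass█·██████······            ┃hitecture tran
in┃                                ┃ocessing valid
rk┃                                ┃━━━━━━━━━━━━━━
  ┃                                ┃              
e ┃                                ┃              
━━┃                                ┃              
  ┃                                ┃              
  ┗━━━━━━━━━━━━━━━━━━━━━━━━━━━━━━━━┛              


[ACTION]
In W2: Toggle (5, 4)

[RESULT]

                                                  
                                                  
                            ┏━━━━━━━━━━━━━━━━━━━━━
  ┏━━━━━━━━━━━━━━━━━━━━━━━━━━━━━━━━┓Modal         
  ┃ MusicSequencer                 ┃──────────────
  ┠────────────────────────────────┨andling handle
━━┃      ▼1234567890123            ┃              
  ┃   Tom█·█····█··█···            ┃───────────┐s 
──┃  Kick····█·····█···            ┃lete File? │pl
en┃ HiHat··█·█·█··█·██·            ┃ cannot be │es
  ┃ Snare·███·██····█··            ┃]  Cancel  │ni
ct┃  Clap█··████·█····█            ┃───────────┘er
si┃  Bass█·██·███······            ┃hitecture tran
in┃                                ┃ocessing valid
rk┃                                ┃━━━━━━━━━━━━━━
  ┃                                ┃              
e ┃                                ┃              
━━┃                                ┃              
  ┃                                ┃              
  ┗━━━━━━━━━━━━━━━━━━━━━━━━━━━━━━━━┛              


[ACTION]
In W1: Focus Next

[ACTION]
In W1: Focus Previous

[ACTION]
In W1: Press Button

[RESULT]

                                                  
                                                  
                            ┏━━━━━━━━━━━━━━━━━━━━━
  ┏━━━━━━━━━━━━━━━━━━━━━━━━━━━━━━━━┓Modal         
  ┃ MusicSequencer                 ┃──────────────
  ┠────────────────────────────────┨andling handle
━━┃      ▼1234567890123            ┃              
  ┃   Tom█·█····█··█···            ┃dule analyzes 
──┃  Kick····█·····█···            ┃hitecture impl
en┃ HiHat··█·█·█··█·██·            ┃cess validates
  ┃ Snare·███·██····█··            ┃hitecture moni
ct┃  Clap█··████·█····█            ┃ocessing gener
si┃  Bass█·██·███······            ┃hitecture tran
in┃                                ┃ocessing valid
rk┃                                ┃━━━━━━━━━━━━━━
  ┃                                ┃              
e ┃                                ┃              
━━┃                                ┃              
  ┃                                ┃              
  ┗━━━━━━━━━━━━━━━━━━━━━━━━━━━━━━━━┛              
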